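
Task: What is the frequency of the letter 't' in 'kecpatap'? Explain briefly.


Letter 't' in 'kecpatap': found at position(s) 6 = 1 occurrence(s).

1


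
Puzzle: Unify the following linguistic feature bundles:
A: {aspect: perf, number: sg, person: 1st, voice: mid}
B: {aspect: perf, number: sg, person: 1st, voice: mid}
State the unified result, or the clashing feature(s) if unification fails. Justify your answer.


Compare features:
aspect: A=perf vs B=perf -> unified: perf
number: A=sg vs B=sg -> unified: sg
person: A=1st vs B=1st -> unified: 1st
voice: A=mid vs B=mid -> unified: mid
No clashes found.

Unified: {aspect: perf, number: sg, person: 1st, voice: mid}


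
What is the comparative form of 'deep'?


Apply comparative formation (add -er): 'deep' -> 'deeper'.

deeper


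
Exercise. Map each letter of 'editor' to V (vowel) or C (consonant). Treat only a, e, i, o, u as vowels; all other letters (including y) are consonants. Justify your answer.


Letter mapping: e = V, d = C, i = V, t = C, o = V, r = C.

VCVCVC


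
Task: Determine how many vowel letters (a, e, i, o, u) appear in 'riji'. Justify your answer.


Vowels in 'riji': i, i = 2 vowels.

2


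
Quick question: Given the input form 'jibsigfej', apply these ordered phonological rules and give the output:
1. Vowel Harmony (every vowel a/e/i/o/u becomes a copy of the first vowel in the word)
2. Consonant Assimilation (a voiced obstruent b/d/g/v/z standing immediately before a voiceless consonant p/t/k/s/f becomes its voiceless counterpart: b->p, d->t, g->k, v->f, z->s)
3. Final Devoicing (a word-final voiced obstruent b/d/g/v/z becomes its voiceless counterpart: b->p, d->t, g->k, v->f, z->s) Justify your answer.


Starting form: 'jibsigfej'
Rule 1: Vowel Harmony: all vowels become 'i' (matching first vowel). 'jibsigfej' -> 'jibsigfij'
Rule 2: Consonant Assimilation: voiced obstruent before voiceless consonant becomes voiceless ('bs' -> 'ps', 'gf' -> 'kf'). 'jibsigfij' -> 'jipsikfij'
Rule 3: Final Devoicing: final consonant 'j' is not one of the voiced obstruents b/d/g/v/z. No change.
Final form: 'jipsikfij'

jipsikfij


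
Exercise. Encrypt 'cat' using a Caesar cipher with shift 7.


Shift each letter by 7: c -> j, a -> h, t -> a. Result: 'jha'.

jha


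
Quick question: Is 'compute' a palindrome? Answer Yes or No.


Forward: 'compute'
Reversed: 'etupmoc'
They differ.

No


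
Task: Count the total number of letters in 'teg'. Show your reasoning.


Spell out 'teg' and number each letter: t(1), e(2), g(3). Total: 3 letters.

3


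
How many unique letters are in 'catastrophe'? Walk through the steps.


Unique letters in 'catastrophe': {a, c, e, h, o, p, r, s, t} = 9 distinct letters.

9


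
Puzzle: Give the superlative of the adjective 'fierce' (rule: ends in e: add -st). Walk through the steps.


Apply superlative formation (ends in e: add -st): 'fierce' -> 'fiercest'.

fiercest


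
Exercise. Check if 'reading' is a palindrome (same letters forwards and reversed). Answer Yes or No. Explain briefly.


Forward: 'reading'
Reversed: 'gnidaer'
They differ.

No


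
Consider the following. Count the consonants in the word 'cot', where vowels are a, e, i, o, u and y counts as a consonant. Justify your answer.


Consonants in 'cot': c, t = 2 consonants.

2


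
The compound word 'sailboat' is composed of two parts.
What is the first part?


Split 'sailboat' into 'sail' + 'boat'. The first part is 'sail'.

sail


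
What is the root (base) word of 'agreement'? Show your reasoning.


Remove suffix '-ment' from 'agreement' to get root 'agree'.

agree


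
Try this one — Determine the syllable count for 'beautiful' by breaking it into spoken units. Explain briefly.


Break 'beautiful' into syllables: beau-ti-ful -> beau | ti | ful = 3 syllables

3 syllables


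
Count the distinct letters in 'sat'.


Unique letters in 'sat': {a, s, t} = 3 distinct letters.

3


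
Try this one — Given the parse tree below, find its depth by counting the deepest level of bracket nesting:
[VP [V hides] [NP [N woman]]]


Count bracket nesting levels:
'[' at pos 0: depth = 1
'[' at pos 4: depth = 2
'[' at pos 14: depth = 2
'[' at pos 18: depth = 3
Maximum depth reached: 3

3


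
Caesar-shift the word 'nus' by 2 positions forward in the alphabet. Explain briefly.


Shift each letter by 2: n -> p, u -> w, s -> u. Result: 'pwu'.

pwu


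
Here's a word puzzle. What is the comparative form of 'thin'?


Apply comparative formation (double final consonant, add -er): 'thin' -> 'thinner'.

thinner


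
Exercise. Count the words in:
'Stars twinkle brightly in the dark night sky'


Split into words: Stars | twinkle | brightly | in | the | dark | night | sky = 8 words.

8


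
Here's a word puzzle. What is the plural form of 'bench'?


Apply rule: Add -es (sibilant/fricative ending). 'bench' becomes 'benches'.

benches


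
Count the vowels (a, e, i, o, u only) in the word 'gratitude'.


Vowels in 'gratitude': a, i, u, e = 4 vowels.

4


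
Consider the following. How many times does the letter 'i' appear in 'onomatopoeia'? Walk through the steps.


Letter 'i' in 'onomatopoeia': found at position(s) 11 = 1 occurrence(s).

1


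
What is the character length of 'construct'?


Spell out 'construct' and number each letter: c(1), o(2), n(3), s(4), t(5), r(6), u(7), c(8), t(9). Total: 9 letters.

9


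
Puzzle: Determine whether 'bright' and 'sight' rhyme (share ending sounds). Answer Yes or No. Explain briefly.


Rime (stressed vowel + following sounds) of 'bright': -ight = /aɪt/
Rime of 'sight': -ight = /aɪt/
/aɪt/ and /aɪt/ are the same ending sound, so the words rhyme.

Yes


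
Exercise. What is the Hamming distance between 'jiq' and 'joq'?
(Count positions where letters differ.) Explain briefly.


Alignment:
Position 1: 'j' vs 'j' = match
Position 2: 'i' vs 'o' = DIFFER
Position 3: 'q' vs 'q' = match
Total differences: 1

1


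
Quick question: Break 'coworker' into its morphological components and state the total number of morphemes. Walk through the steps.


Step 1: Identify prefix: 'co' (meaning: together)
Step 2: Identify root: 'work'
Step 3: Identify suffix(es): 'er'
Decomposition: co- (prefix: together) + work (root) + -er (suffix: one who)
Total morphemes: 3

3 morphemes (co- (prefix: together) + work (root) + -er (suffix: one who))


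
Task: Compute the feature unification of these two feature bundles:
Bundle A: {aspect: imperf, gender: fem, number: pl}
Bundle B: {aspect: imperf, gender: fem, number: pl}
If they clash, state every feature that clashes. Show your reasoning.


Compare features:
aspect: A=imperf vs B=imperf -> unified: imperf
gender: A=fem vs B=fem -> unified: fem
number: A=pl vs B=pl -> unified: pl
No clashes found.

Unified: {aspect: imperf, gender: fem, number: pl}


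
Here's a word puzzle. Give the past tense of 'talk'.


Apply rule: Add -ed. 'talk' becomes 'talked'.

talked


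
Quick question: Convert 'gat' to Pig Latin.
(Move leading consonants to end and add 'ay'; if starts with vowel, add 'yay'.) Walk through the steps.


'gat': move consonant cluster 'g' to end and add 'ay': 'atgay'.

atgay


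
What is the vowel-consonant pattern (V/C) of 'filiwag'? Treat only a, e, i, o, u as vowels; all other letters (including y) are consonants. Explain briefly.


Letter mapping: f = C, i = V, l = C, i = V, w = C, a = V, g = C.

CVCVCVC


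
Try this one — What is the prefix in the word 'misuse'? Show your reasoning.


The word 'misuse' = 'mis' (prefix) + 'use' (root). The prefix is 'mis'.

mis


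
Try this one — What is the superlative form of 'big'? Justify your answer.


Apply superlative formation (double final consonant, add -est): 'big' -> 'biggest'.

biggest


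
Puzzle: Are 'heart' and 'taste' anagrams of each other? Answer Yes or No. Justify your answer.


Sorted letters of 'heart': 'aehrt'
Sorted letters of 'taste': 'aestt'
They do not match.

No


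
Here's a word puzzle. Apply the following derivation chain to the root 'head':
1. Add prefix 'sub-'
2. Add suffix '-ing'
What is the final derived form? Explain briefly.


Step 1: Add prefix 'sub-' to 'head' = 'subhead'
Step 2: Add suffix '-ing' to 'subhead' = 'subheading'

subheading


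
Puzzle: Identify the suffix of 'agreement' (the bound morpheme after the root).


The word 'agreement' = 'agree' (root) + '-ment' (suffix). The suffix is '-ment'.

ment


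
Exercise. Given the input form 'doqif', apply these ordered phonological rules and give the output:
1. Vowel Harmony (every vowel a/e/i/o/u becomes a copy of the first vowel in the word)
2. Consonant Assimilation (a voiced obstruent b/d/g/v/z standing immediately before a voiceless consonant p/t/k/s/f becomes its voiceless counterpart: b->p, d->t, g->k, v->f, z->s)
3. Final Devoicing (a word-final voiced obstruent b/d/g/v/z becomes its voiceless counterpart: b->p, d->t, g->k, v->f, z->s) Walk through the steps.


Starting form: 'doqif'
Rule 1: Vowel Harmony: all vowels become 'o' (matching first vowel). 'doqif' -> 'doqof'
Rule 2: Consonant Assimilation: no voiced obstruent (b/d/g/v/z) stands immediately before a voiceless consonant (p/t/k/s/f). No change.
Rule 3: Final Devoicing: final consonant 'f' is not one of the voiced obstruents b/d/g/v/z. No change.
Final form: 'doqof'

doqof


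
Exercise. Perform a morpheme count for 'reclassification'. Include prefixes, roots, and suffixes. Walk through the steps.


Decomposition: re- (prefix) + class (root) + -ify (suffix) + -ation (suffix) = 4 morpheme(s)

4 morphemes


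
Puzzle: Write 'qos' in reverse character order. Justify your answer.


Reverse 'qos' character by character: 'soq'.

soq


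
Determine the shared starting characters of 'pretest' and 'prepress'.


Compare from the start: 3 characters match: 'pre'. Mismatch at position 4: 't' vs 'p'.

pre


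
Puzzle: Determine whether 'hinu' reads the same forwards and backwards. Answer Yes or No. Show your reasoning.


Forward: 'hinu'
Reversed: 'unih'
They differ.

No


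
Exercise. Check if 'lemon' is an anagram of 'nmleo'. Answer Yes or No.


Sorted letters of 'lemon': 'elmno'
Sorted letters of 'nmleo': 'elmno'
They match.

Yes


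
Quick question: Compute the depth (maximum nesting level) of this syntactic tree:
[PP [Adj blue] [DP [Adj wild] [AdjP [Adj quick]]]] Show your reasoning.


Count bracket nesting levels:
'[' at pos 0: depth = 1
'[' at pos 4: depth = 2
'[' at pos 15: depth = 2
'[' at pos 19: depth = 3
'[' at pos 30: depth = 3
'[' at pos 36: depth = 4
Maximum depth reached: 4

4


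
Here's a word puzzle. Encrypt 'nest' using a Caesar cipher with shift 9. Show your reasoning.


Shift each letter by 9: n -> w, e -> n, s -> b, t -> c. Result: 'wnbc'.

wnbc


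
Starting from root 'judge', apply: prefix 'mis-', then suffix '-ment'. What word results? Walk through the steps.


Step 1: Add prefix 'mis-' to 'judge' = 'misjudge'
Step 2: Add suffix '-ment' to 'misjudge' = 'misjudgment'

misjudgment


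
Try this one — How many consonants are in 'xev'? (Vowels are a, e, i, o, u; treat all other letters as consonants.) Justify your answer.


Consonants in 'xev': x, v = 2 consonants.

2


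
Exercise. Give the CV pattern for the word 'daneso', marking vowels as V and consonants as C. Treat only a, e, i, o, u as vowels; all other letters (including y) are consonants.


Letter mapping: d = C, a = V, n = C, e = V, s = C, o = V.

CVCVCV


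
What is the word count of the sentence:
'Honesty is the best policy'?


Split into words: Honesty | is | the | best | policy = 5 words.

5


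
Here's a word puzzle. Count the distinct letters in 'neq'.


Unique letters in 'neq': {e, n, q} = 3 distinct letters.

3


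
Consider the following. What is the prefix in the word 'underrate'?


The word 'underrate' = 'under' (prefix) + 'rate' (root). The prefix is 'under'.

under


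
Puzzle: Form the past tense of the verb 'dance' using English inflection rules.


Apply rule: Add -d (word ends in -e). 'dance' becomes 'danced'.

danced


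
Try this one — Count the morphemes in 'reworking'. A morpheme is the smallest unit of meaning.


Decomposition: re- (prefix) + work (root) + -ing (suffix) = 3 morpheme(s)

3 morphemes


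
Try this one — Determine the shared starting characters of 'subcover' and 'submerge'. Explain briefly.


Compare from the start: 3 characters match: 'sub'. Mismatch at position 4: 'c' vs 'm'.

sub


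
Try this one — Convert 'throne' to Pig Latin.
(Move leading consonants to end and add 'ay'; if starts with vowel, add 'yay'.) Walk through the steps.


'throne': move consonant cluster 'thr' to end and add 'ay': 'onethray'.

onethray


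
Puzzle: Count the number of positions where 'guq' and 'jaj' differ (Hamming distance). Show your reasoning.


Alignment:
Position 1: 'g' vs 'j' = DIFFER
Position 2: 'u' vs 'a' = DIFFER
Position 3: 'q' vs 'j' = DIFFER
Total differences: 3

3


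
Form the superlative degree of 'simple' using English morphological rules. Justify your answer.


Apply superlative formation (ends in e: add -st): 'simple' -> 'simplest'.

simplest


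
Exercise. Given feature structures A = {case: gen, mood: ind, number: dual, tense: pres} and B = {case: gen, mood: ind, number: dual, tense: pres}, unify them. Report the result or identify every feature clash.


Compare features:
case: A=gen vs B=gen -> unified: gen
mood: A=ind vs B=ind -> unified: ind
number: A=dual vs B=dual -> unified: dual
tense: A=pres vs B=pres -> unified: pres
No clashes found.

Unified: {case: gen, mood: ind, number: dual, tense: pres}


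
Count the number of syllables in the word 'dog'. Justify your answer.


Break 'dog' into syllables: dog -> dog = 1 syllable

1 syllable


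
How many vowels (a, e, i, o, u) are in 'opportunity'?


Vowels in 'opportunity': o, o, u, i = 4 vowels.

4


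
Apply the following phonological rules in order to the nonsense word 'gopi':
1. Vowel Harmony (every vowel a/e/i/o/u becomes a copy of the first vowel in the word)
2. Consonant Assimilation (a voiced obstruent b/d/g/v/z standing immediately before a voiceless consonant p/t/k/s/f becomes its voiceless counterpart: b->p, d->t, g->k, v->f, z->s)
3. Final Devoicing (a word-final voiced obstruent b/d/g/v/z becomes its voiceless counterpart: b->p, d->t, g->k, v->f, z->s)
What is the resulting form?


Starting form: 'gopi'
Rule 1: Vowel Harmony: all vowels become 'o' (matching first vowel). 'gopi' -> 'gopo'
Rule 2: Consonant Assimilation: no voiced obstruent (b/d/g/v/z) stands immediately before a voiceless consonant (p/t/k/s/f). No change.
Rule 3: Final Devoicing: the word ends in the vowel 'o', not a consonant. No change.
Final form: 'gopo'

gopo


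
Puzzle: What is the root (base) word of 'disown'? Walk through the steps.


Remove prefix 'dis' from 'disown' to get root 'own'.

own


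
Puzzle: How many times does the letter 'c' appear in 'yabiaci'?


Letter 'c' in 'yabiaci': found at position(s) 6 = 1 occurrence(s).

1


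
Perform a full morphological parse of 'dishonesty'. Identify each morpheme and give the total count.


Step 1: Identify prefix: 'dis' (meaning: not/apart)
Step 2: Identify root: 'honest'
Step 3: Identify suffix(es): 'y'
Decomposition: dis- (prefix: not/apart) + honest (root) + -y (suffix: quality)
Total morphemes: 3

3 morphemes (dis- (prefix: not/apart) + honest (root) + -y (suffix: quality))


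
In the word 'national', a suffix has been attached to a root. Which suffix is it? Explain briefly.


The word 'national' = 'nation' (root) + '-al' (suffix). The suffix is '-al'.

al


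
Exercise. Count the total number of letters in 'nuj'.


Spell out 'nuj' and number each letter: n(1), u(2), j(3). Total: 3 letters.

3


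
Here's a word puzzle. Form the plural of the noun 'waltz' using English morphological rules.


Apply rule: Add -es (sibilant/fricative ending). 'waltz' becomes 'waltzes'.

waltzes


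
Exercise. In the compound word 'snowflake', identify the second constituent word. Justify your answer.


Split 'snowflake' into 'snow' + 'flake'. The second part is 'flake'.

flake


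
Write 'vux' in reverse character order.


Reverse 'vux' character by character: 'xuv'.

xuv


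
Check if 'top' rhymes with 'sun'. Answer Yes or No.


Rime (stressed vowel + following sounds) of 'top': -op = /ɒp/
Rime of 'sun': -un = /ʌn/
/ɒp/ and /ʌn/ are different ending sounds, so the words do not rhyme.

No


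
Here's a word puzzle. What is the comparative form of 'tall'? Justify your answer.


Apply comparative formation (add -er): 'tall' -> 'taller'.

taller


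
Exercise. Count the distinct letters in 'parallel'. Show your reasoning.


Unique letters in 'parallel': {a, e, l, p, r} = 5 distinct letters.

5


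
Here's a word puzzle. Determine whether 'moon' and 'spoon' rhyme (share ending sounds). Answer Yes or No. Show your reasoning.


Rime (stressed vowel + following sounds) of 'moon': -oon = /uːn/
Rime of 'spoon': -oon = /uːn/
/uːn/ and /uːn/ are the same ending sound, so the words rhyme.

Yes


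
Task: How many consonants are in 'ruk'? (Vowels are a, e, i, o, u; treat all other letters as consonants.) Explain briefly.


Consonants in 'ruk': r, k = 2 consonants.

2


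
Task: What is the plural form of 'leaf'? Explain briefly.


Apply rule: Change -f to -ves. 'leaf' becomes 'leaves'.

leaves


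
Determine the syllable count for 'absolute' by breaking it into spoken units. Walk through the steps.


Break 'absolute' into syllables: ab-so-lute -> ab | so | lute = 3 syllables

3 syllables


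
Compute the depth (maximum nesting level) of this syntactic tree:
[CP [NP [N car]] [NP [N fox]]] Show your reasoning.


Count bracket nesting levels:
'[' at pos 0: depth = 1
'[' at pos 4: depth = 2
'[' at pos 8: depth = 3
'[' at pos 17: depth = 2
'[' at pos 21: depth = 3
Maximum depth reached: 3

3


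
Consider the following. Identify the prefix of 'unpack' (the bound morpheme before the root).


The word 'unpack' = 'un' (prefix) + 'pack' (root). The prefix is 'un'.

un


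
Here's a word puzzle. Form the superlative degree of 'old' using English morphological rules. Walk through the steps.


Apply superlative formation (add -est): 'old' -> 'oldest'.

oldest


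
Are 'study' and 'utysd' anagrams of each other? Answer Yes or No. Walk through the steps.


Sorted letters of 'study': 'dstuy'
Sorted letters of 'utysd': 'dstuy'
They match.

Yes


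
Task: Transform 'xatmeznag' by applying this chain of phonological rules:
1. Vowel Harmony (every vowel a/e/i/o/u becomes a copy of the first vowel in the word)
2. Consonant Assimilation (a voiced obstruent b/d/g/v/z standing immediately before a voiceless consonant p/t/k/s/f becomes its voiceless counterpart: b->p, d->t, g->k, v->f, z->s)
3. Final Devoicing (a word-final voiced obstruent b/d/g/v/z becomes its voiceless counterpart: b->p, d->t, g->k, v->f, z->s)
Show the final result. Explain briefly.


Starting form: 'xatmeznag'
Rule 1: Vowel Harmony: all vowels become 'a' (matching first vowel). 'xatmeznag' -> 'xatmaznag'
Rule 2: Consonant Assimilation: no voiced obstruent (b/d/g/v/z) stands immediately before a voiceless consonant (p/t/k/s/f). No change.
Rule 3: Final Devoicing: word-final voiced obstruent 'g' becomes voiceless 'k'. 'xatmaznag' -> 'xatmaznak'
Final form: 'xatmaznak'

xatmaznak


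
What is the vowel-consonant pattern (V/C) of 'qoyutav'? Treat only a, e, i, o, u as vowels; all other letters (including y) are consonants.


Letter mapping: q = C, o = V, y = C, u = V, t = C, a = V, v = C.

CVCVCVC


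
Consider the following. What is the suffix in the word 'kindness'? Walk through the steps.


The word 'kindness' = 'kind' (root) + '-ness' (suffix). The suffix is '-ness'.

ness


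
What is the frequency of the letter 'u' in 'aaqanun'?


Letter 'u' in 'aaqanun': found at position(s) 6 = 1 occurrence(s).

1


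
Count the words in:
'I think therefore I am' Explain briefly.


Split into words: I | think | therefore | I | am = 5 words.

5


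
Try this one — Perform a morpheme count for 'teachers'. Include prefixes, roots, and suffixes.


Decomposition: teach (root) + -er (suffix) + -s (plural) = 3 morpheme(s)

3 morphemes


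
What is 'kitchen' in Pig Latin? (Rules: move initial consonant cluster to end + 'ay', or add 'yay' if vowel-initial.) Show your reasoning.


'kitchen': move consonant cluster 'k' to end and add 'ay': 'itchenkay'.

itchenkay


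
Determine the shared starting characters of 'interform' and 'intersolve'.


Compare from the start: 5 characters match: 'inter'. Mismatch at position 6: 'f' vs 's'.

inter


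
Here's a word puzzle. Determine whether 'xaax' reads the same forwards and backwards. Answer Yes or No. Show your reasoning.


Forward: 'xaax'
Reversed: 'xaax'
They are identical.

Yes


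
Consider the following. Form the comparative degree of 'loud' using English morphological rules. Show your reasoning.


Apply comparative formation (add -er): 'loud' -> 'louder'.

louder


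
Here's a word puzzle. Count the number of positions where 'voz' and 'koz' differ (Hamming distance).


Alignment:
Position 1: 'v' vs 'k' = DIFFER
Position 2: 'o' vs 'o' = match
Position 3: 'z' vs 'z' = match
Total differences: 1

1


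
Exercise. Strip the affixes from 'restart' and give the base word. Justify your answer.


Remove prefix 're' from 'restart' to get root 'start'.

start


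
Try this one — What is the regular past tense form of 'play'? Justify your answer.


Apply rule: Add -ed. 'play' becomes 'played'.

played


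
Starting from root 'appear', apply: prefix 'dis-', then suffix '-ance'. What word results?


Step 1: Add prefix 'dis-' to 'appear' = 'disappear'
Step 2: Add suffix '-ance' to 'disappear' = 'disappearance'

disappearance


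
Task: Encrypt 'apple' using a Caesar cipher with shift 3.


Shift each letter by 3: a -> d, p -> s, p -> s, l -> o, e -> h. Result: 'dssoh'.

dssoh


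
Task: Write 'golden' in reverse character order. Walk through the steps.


Reverse 'golden' character by character: 'nedlog'.

nedlog


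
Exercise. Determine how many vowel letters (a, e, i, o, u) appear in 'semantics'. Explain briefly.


Vowels in 'semantics': e, a, i = 3 vowels.

3


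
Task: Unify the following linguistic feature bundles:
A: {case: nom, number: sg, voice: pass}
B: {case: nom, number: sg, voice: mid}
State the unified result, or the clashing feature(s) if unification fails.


Compare features:
case: A=nom vs B=nom -> unified: nom
number: A=sg vs B=sg -> unified: sg
voice: A=pass vs B=mid -> CLASH
Clash detected on feature 'voice' (pass vs mid); unification fails.

CLASH on 'voice' (pass vs mid)


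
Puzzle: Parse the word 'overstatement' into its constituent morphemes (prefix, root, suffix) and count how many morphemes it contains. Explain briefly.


Step 1: Identify prefix: 'over' (meaning: excessively)
Step 2: Identify root: 'state'
Step 3: Identify suffix(es): 'ment'
Decomposition: over- (prefix: excessively) + state (root) + -ment (suffix: action/result)
Total morphemes: 3

3 morphemes (over- (prefix: excessively) + state (root) + -ment (suffix: action/result))


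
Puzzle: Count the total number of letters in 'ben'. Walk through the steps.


Spell out 'ben' and number each letter: b(1), e(2), n(3). Total: 3 letters.

3


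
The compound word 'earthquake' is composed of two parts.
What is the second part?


Split 'earthquake' into 'earth' + 'quake'. The second part is 'quake'.

quake


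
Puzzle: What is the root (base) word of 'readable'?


Remove suffix '-able' from 'readable' to get root 'read'.

read


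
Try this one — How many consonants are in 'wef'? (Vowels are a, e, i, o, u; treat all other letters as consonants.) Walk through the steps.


Consonants in 'wef': w, f = 2 consonants.

2


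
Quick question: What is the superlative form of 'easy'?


Apply superlative formation (consonant + y: change y to i, add -est): 'easy' -> 'easiest'.

easiest


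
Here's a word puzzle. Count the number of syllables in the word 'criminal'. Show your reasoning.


Break 'criminal' into syllables: crim-i-nal -> crim | i | nal = 3 syllables

3 syllables


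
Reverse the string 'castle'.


Reverse 'castle' character by character: 'eltsac'.

eltsac


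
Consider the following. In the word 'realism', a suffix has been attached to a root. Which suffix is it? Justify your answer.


The word 'realism' = 'real' (root) + '-ism' (suffix). The suffix is '-ism'.

ism


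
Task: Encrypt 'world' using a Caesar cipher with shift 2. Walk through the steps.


Shift each letter by 2: w -> y, o -> q, r -> t, l -> n, d -> f. Result: 'yqtnf'.

yqtnf


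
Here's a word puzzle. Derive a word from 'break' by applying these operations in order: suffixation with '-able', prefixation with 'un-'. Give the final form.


Step 1: Add suffix '-able' to 'break' = 'breakable'
Step 2: Add prefix 'un-' to 'breakable' = 'unbreakable'

unbreakable


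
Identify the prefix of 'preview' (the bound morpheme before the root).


The word 'preview' = 'pre' (prefix) + 'view' (root). The prefix is 'pre'.

pre


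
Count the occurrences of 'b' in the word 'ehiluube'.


Letter 'b' in 'ehiluube': found at position(s) 7 = 1 occurrence(s).

1


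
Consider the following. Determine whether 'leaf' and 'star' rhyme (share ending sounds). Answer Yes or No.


Rime (stressed vowel + following sounds) of 'leaf': -eaf = /iːf/
Rime of 'star': -ar = /ɑːr/
/iːf/ and /ɑːr/ are different ending sounds, so the words do not rhyme.

No


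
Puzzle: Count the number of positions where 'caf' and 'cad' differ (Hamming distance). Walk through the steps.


Alignment:
Position 1: 'c' vs 'c' = match
Position 2: 'a' vs 'a' = match
Position 3: 'f' vs 'd' = DIFFER
Total differences: 1

1


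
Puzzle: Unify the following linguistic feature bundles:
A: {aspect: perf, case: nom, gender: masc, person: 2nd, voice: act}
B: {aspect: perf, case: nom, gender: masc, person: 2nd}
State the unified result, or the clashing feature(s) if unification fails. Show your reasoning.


Compare features:
aspect: A=perf vs B=perf -> unified: perf
case: A=nom vs B=nom -> unified: nom
gender: A=masc vs B=masc -> unified: masc
person: A=2nd vs B=2nd -> unified: 2nd
voice: A=act vs B=_ -> unified: act
No clashes found.

Unified: {aspect: perf, case: nom, gender: masc, person: 2nd, voice: act}


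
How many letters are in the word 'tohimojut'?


Spell out 'tohimojut' and number each letter: t(1), o(2), h(3), i(4), m(5), o(6), j(7), u(8), t(9). Total: 9 letters.

9


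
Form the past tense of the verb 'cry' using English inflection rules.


Apply rule: Change -y to -ied. 'cry' becomes 'cried'.

cried


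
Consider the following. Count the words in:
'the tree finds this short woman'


Split into words: the | tree | finds | this | short | woman = 6 words.

6


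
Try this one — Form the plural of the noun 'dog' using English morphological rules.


Apply rule: Add -s. 'dog' becomes 'dogs'.

dogs


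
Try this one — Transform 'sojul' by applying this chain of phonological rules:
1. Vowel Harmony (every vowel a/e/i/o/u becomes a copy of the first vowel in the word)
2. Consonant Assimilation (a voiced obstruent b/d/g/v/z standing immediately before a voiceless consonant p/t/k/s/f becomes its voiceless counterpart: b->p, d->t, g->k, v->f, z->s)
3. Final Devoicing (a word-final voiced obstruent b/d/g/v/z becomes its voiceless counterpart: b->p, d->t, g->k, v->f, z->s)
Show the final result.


Starting form: 'sojul'
Rule 1: Vowel Harmony: all vowels become 'o' (matching first vowel). 'sojul' -> 'sojol'
Rule 2: Consonant Assimilation: no voiced obstruent (b/d/g/v/z) stands immediately before a voiceless consonant (p/t/k/s/f). No change.
Rule 3: Final Devoicing: final consonant 'l' is not one of the voiced obstruents b/d/g/v/z. No change.
Final form: 'sojol'

sojol


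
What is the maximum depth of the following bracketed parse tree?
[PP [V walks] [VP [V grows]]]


Count bracket nesting levels:
'[' at pos 0: depth = 1
'[' at pos 4: depth = 2
'[' at pos 14: depth = 2
'[' at pos 18: depth = 3
Maximum depth reached: 3

3


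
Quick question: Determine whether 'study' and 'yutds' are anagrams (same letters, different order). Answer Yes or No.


Sorted letters of 'study': 'dstuy'
Sorted letters of 'yutds': 'dstuy'
They match.

Yes


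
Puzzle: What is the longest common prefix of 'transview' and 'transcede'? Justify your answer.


Compare from the start: 5 characters match: 'trans'. Mismatch at position 6: 'v' vs 'c'.

trans


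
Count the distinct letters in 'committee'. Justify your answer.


Unique letters in 'committee': {c, e, i, m, o, t} = 6 distinct letters.

6


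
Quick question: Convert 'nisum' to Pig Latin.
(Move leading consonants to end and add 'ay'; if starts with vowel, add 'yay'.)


'nisum': move consonant cluster 'n' to end and add 'ay': 'isumnay'.

isumnay


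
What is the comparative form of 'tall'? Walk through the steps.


Apply comparative formation (add -er): 'tall' -> 'taller'.

taller


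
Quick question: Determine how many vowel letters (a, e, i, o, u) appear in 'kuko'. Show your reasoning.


Vowels in 'kuko': u, o = 2 vowels.

2


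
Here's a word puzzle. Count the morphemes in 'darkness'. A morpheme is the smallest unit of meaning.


Decomposition: dark (root) + -ness (suffix) = 2 morpheme(s)

2 morphemes


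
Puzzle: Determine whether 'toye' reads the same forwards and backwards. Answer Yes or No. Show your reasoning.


Forward: 'toye'
Reversed: 'eyot'
They differ.

No


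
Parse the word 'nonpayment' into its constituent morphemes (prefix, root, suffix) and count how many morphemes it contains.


Step 1: Identify prefix: 'non' (meaning: not)
Step 2: Identify root: 'pay'
Step 3: Identify suffix(es): 'ment'
Decomposition: non- (prefix: not) + pay (root) + -ment (suffix: action/result)
Total morphemes: 3

3 morphemes (non- (prefix: not) + pay (root) + -ment (suffix: action/result))


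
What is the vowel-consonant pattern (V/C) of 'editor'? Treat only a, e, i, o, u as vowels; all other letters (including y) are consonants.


Letter mapping: e = V, d = C, i = V, t = C, o = V, r = C.

VCVCVC


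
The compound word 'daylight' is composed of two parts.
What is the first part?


Split 'daylight' into 'day' + 'light'. The first part is 'day'.

day


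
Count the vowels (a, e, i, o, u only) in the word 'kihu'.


Vowels in 'kihu': i, u = 2 vowels.

2


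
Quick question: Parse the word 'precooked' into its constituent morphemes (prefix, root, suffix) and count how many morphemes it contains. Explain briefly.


Step 1: Identify prefix: 'pre' (meaning: before)
Step 2: Identify root: 'cook'
Step 3: Identify suffix(es): 'ed'
Decomposition: pre- (prefix: before) + cook (root) + -ed (suffix: past)
Total morphemes: 3

3 morphemes (pre- (prefix: before) + cook (root) + -ed (suffix: past))


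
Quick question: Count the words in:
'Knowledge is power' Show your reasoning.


Split into words: Knowledge | is | power = 3 words.

3


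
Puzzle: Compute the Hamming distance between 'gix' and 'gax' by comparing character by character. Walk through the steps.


Alignment:
Position 1: 'g' vs 'g' = match
Position 2: 'i' vs 'a' = DIFFER
Position 3: 'x' vs 'x' = match
Total differences: 1

1


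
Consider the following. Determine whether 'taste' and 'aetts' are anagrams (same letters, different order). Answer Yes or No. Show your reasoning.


Sorted letters of 'taste': 'aestt'
Sorted letters of 'aetts': 'aestt'
They match.

Yes


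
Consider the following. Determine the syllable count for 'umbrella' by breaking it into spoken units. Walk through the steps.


Break 'umbrella' into syllables: um-brel-la -> um | brel | la = 3 syllables

3 syllables


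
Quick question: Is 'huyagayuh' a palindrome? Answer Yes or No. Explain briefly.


Forward: 'huyagayuh'
Reversed: 'huyagayuh'
They are identical.

Yes


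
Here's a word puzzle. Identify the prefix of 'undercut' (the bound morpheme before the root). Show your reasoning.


The word 'undercut' = 'under' (prefix) + 'cut' (root). The prefix is 'under'.

under


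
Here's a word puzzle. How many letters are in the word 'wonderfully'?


Spell out 'wonderfully' and number each letter: w(1), o(2), n(3), d(4), e(5), r(6), f(7), u(8), l(9), l(10), y(11). Total: 11 letters.

11


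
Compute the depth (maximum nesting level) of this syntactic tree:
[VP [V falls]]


Count bracket nesting levels:
'[' at pos 0: depth = 1
'[' at pos 4: depth = 2
Maximum depth reached: 2

2


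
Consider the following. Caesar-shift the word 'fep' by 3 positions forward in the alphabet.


Shift each letter by 3: f -> i, e -> h, p -> s. Result: 'ihs'.

ihs


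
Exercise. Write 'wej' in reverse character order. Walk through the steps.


Reverse 'wej' character by character: 'jew'.

jew


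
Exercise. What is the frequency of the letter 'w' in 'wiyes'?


Letter 'w' in 'wiyes': found at position(s) 1 = 1 occurrence(s).

1


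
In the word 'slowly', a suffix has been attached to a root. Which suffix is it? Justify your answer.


The word 'slowly' = 'slow' (root) + '-ly' (suffix). The suffix is '-ly'.

ly


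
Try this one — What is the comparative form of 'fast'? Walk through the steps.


Apply comparative formation (add -er): 'fast' -> 'faster'.

faster


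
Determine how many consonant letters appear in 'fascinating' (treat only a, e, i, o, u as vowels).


Consonants in 'fascinating': f, s, c, n, t, n, g = 7 consonants.

7


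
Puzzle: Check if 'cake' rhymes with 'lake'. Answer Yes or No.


Rime (stressed vowel + following sounds) of 'cake': -ake = /eɪk/
Rime of 'lake': -ake = /eɪk/
/eɪk/ and /eɪk/ are the same ending sound, so the words rhyme.

Yes


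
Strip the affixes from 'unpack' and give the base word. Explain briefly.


Remove prefix 'un' from 'unpack' to get root 'pack'.

pack


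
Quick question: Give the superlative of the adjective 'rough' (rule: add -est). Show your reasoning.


Apply superlative formation (add -est): 'rough' -> 'roughest'.

roughest


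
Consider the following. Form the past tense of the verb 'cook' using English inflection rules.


Apply rule: Add -ed. 'cook' becomes 'cooked'.

cooked


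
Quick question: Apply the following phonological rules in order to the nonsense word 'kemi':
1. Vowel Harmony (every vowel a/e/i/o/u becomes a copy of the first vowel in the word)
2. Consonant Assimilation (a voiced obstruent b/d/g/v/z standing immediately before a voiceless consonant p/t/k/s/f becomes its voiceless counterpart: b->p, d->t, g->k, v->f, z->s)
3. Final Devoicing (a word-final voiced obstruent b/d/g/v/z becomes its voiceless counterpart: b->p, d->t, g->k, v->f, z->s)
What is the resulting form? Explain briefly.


Starting form: 'kemi'
Rule 1: Vowel Harmony: all vowels become 'e' (matching first vowel). 'kemi' -> 'keme'
Rule 2: Consonant Assimilation: no voiced obstruent (b/d/g/v/z) stands immediately before a voiceless consonant (p/t/k/s/f). No change.
Rule 3: Final Devoicing: the word ends in the vowel 'e', not a consonant. No change.
Final form: 'keme'

keme


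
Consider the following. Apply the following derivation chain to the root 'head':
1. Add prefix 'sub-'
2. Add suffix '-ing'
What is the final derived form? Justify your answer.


Step 1: Add prefix 'sub-' to 'head' = 'subhead'
Step 2: Add suffix '-ing' to 'subhead' = 'subheading'

subheading


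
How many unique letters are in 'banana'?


Unique letters in 'banana': {a, b, n} = 3 distinct letters.

3


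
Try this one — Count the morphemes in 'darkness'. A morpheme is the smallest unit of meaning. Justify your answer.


Decomposition: dark (root) + -ness (suffix) = 2 morpheme(s)

2 morphemes


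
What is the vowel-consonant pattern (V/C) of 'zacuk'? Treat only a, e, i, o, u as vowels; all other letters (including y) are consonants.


Letter mapping: z = C, a = V, c = C, u = V, k = C.

CVCVC


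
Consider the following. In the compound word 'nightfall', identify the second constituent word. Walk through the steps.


Split 'nightfall' into 'night' + 'fall'. The second part is 'fall'.

fall


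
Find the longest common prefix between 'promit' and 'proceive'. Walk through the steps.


Compare from the start: 3 characters match: 'pro'. Mismatch at position 4: 'm' vs 'c'.

pro


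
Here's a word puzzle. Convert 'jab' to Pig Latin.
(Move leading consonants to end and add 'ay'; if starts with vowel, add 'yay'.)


'jab': move consonant cluster 'j' to end and add 'ay': 'abjay'.

abjay


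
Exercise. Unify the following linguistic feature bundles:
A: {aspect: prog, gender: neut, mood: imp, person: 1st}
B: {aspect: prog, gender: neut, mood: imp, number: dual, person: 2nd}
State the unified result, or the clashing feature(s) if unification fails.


Compare features:
aspect: A=prog vs B=prog -> unified: prog
gender: A=neut vs B=neut -> unified: neut
mood: A=imp vs B=imp -> unified: imp
number: A=_ vs B=dual -> unified: dual
person: A=1st vs B=2nd -> CLASH
Clash detected on feature 'person' (1st vs 2nd); unification fails.

CLASH on 'person' (1st vs 2nd)


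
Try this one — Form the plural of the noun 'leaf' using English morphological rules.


Apply rule: Change -f to -ves. 'leaf' becomes 'leaves'.

leaves


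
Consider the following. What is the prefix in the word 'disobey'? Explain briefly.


The word 'disobey' = 'dis' (prefix) + 'obey' (root). The prefix is 'dis'.

dis


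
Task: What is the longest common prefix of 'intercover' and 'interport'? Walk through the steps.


Compare from the start: 5 characters match: 'inter'. Mismatch at position 6: 'c' vs 'p'.

inter


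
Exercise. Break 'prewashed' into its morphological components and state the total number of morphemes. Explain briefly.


Step 1: Identify prefix: 'pre' (meaning: before)
Step 2: Identify root: 'wash'
Step 3: Identify suffix(es): 'ed'
Decomposition: pre- (prefix: before) + wash (root) + -ed (suffix: past)
Total morphemes: 3

3 morphemes (pre- (prefix: before) + wash (root) + -ed (suffix: past))


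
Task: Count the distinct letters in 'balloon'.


Unique letters in 'balloon': {a, b, l, n, o} = 5 distinct letters.

5


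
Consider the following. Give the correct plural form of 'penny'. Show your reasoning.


Apply rule: Change -y to -ies (consonant + y). 'penny' becomes 'pennies'.

pennies


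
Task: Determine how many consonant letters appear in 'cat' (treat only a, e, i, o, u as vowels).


Consonants in 'cat': c, t = 2 consonants.

2


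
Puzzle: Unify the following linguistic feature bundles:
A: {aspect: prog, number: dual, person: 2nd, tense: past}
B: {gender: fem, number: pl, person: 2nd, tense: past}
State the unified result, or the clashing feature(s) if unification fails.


Compare features:
aspect: A=prog vs B=_ -> unified: prog
gender: A=_ vs B=fem -> unified: fem
number: A=dual vs B=pl -> CLASH
person: A=2nd vs B=2nd -> unified: 2nd
tense: A=past vs B=past -> unified: past
Clash detected on feature 'number' (dual vs pl); unification fails.

CLASH on 'number' (dual vs pl)


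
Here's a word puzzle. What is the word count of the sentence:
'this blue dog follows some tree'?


Split into words: this | blue | dog | follows | some | tree = 6 words.

6
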